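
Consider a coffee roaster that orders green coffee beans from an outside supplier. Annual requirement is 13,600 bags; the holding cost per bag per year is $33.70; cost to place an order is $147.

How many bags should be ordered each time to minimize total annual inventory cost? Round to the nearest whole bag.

Q* = √(2·D·S / H) = √(2·13,600·147 / 33.7) = √118,646.9 ≈ 344.45

344 bags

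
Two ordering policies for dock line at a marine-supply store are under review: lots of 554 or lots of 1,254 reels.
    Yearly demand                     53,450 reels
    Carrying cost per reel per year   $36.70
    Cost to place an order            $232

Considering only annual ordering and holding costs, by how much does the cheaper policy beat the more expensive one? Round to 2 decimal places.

$350.28

Annual cost at Q: ordering D·S/Q plus holding Q·H/2.
TC(554) = (53,450/554)×232 + (554/2)×36.7 = $32,549.29
TC(1,254) = (53,450/1,254)×232 + (1,254/2)×36.7 = $32,899.58
|ΔTC| = |$32,549.29 − $32,899.58| = $350.28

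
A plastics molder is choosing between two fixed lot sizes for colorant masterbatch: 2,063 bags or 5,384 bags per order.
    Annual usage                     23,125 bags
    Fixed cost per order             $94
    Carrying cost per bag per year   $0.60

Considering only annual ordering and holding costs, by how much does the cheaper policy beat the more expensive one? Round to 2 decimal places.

$346.36

Annual cost at Q: ordering D·S/Q plus holding Q·H/2.
TC(2,063) = (23,125/2,063)×94 + (2,063/2)×0.6 = $1,672.58
TC(5,384) = (23,125/5,384)×94 + (5,384/2)×0.6 = $2,018.94
Lots of 2,063 are cheaper by $346.36.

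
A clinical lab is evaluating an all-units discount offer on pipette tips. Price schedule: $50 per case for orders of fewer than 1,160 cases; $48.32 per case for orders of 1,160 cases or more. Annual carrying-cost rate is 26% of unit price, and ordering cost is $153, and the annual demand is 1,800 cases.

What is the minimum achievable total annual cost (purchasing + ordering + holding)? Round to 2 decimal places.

$92,675.89

H₁ = 26%×$50 = $13.0000;  H₂ = 26%×$48.32 = $12.5632
EOQ₁ = √(2×1,800×153/13.0000) = 205.84  (< 1,160, feasible at tier 1)
EOQ₂ = √(2×1,800×153/12.5632) = 209.39  (< 1,160 → use Q = 1,160 at tier-2 price)
TC(tier 1 (EOQ₁), Q≈205.8) = $92,675.89
TC(tier 2, Q≈1,160.0) = $94,500.07
Minimum at tier 1 (EOQ₁): $92,675.89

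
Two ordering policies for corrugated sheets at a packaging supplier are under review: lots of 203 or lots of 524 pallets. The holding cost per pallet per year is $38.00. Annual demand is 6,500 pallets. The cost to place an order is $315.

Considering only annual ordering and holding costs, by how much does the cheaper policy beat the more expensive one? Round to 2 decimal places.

TC(Q) = (D/Q)S + (Q/2)H
TC(203) = (6,500/203)×315 + (203/2)×38 = $13,943.21
TC(524) = (6,500/524)×315 + (524/2)×38 = $13,863.44
Lots of 524 are cheaper by $79.76.

$79.76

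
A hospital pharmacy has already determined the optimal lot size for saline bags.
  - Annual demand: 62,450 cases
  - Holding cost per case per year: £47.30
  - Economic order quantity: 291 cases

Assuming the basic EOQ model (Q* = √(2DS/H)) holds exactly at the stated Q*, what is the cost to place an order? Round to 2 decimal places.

Since Q* = (2DS/H)^½, squaring gives Q*²·H = 2DS.
S = Q²H / (2D) = 291² × 47.3 / (2 × 62,450) = 32.0689

£32.07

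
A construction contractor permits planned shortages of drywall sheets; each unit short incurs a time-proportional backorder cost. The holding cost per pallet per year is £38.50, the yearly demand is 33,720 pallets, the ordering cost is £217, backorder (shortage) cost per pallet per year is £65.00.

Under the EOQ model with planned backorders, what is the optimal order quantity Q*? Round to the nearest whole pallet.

Q* = √(2DS/H) · √((H + b)/b)
   = √(2 × 33,720 × 217 / 38.5) · √((38.5 + 65) / 65)
   = 616.536 × 1.2619 ≈ 777.99

778 pallets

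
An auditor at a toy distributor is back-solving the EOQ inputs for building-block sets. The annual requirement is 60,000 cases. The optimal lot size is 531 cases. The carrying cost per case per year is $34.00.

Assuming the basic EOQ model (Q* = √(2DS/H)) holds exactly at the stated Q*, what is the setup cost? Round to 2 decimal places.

From Q* = √(2DS/H) ⇒ Q*² = 2DS/H.
S = Q²H / (2D) = 531² × 34 / (2 × 60,000) = 79.8889

$79.89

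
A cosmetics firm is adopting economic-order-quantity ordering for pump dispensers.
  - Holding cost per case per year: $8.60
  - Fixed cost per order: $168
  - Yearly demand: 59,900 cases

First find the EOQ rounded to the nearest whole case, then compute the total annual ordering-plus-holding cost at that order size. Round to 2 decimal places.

EOQ = √(2DS/H) = √(2 × 59,900 × 168 / 8.6)
    = √(2,340,279.07) ≈ 1,529.80 → Q = 1,530 cases
Orders/yr = 59,900/1,530 = 39.150; ordering cost = 39.150 × $168 = $6,577.25
Average inventory = 1,530/2 = 765; holding cost = 765 × $8.6 = $6,579.00
Total = $6,577.25 + $6,579.00 = $13,156.25

$13,156.25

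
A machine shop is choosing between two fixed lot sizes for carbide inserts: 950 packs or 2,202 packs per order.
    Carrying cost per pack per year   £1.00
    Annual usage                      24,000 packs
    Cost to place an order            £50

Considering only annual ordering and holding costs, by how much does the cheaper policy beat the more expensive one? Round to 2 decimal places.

£92.20

Annual cost at Q: ordering D·S/Q plus holding Q·H/2.
TC(950) = (24,000/950)×50 + (950/2)×1 = £1,738.16
TC(2,202) = (24,000/2,202)×50 + (2,202/2)×1 = £1,645.96
Lots of 2,202 are cheaper by £92.20.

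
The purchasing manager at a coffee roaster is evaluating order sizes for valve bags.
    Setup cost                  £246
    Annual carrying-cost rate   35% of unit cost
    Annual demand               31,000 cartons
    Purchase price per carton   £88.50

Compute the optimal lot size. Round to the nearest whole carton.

702 cartons

Carrying cost H = £88.5 × 35% = £30.9750/carton/yr
2DS/H = 2·31,000·246/30.975 = 492,397.09
EOQ = √492,397.09 ≈ 701.71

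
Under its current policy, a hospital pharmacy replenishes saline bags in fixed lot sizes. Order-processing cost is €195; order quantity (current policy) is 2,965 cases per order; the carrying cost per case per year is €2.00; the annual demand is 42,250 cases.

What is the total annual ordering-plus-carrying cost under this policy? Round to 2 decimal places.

Ordering: D/Q × S = 42,250/2,965 × €195 = €2,778.67
Holding:  Q/2 × H = 2,965/2 × €2 = €2,965.00
Total = €2,778.67 + €2,965.00 = €5,743.67

€5,743.67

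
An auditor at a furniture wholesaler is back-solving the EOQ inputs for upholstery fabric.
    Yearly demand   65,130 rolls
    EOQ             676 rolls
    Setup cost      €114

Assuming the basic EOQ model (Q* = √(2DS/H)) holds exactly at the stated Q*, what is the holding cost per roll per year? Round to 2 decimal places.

€32.50

EOQ relation: Q² = 2DS/H, so rearrange for the unknown.
H = 2DS / Q² = 2 × 65,130 × 114 / 676² = 32.4954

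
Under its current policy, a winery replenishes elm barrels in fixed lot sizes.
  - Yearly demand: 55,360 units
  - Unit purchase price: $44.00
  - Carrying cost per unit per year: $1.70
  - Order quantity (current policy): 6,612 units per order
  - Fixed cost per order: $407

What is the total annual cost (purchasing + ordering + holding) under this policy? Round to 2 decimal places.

$2,444,867.87

Orders/yr = 55,360/6,612 = 8.373; ordering cost = 8.373 × $407 = $3,407.67
Average inventory = 6,612/2 = 3306; holding cost = 3306 × $1.7 = $5,620.20
Purchase cost = D·C = 55,360 × 44 = $2,435,840.00
Total = $3,407.67 + $5,620.20 + $2,435,840.00 = $2,444,867.87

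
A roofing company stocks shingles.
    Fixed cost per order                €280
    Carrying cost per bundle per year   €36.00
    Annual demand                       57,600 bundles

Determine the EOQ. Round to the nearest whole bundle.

Q* = √(2·D·S / H) = √(2·57,600·280 / 36) = √896,000.0 ≈ 946.57

947 bundles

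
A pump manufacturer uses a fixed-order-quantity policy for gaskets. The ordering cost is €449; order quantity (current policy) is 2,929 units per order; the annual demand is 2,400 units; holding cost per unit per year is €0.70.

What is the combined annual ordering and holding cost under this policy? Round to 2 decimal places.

Annual ordering cost = (D/Q)·S = (2,400/2,929) × 449 = €367.91
Annual holding cost  = (Q/2)·H = (2,929/2) × 0.7 = €1,025.15
Total = €367.91 + €1,025.15 = €1,393.06

€1,393.06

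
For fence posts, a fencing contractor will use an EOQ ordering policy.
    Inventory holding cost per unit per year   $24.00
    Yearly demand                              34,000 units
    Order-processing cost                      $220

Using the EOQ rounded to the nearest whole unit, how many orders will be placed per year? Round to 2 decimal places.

Q* = √(2·D·S / H) = √(2·34,000·220 / 24) = √623,333.3 ≈ 789.51 → Q = 790
Orders per year = D/Q = 34,000 / 790 = 43.038

43.04 orders per year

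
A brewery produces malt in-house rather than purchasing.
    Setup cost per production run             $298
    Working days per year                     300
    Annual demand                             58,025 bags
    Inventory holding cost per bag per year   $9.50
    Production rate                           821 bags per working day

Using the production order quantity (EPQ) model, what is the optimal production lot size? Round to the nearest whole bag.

2,182 bags

d = 58,025/300 = 193.4167 bags/day;  effective holding cost H(1 − d/p) = 9.5·(1 − 193.4167/821) = 7.26193
Q* = √(2DS / H_eff) = √(2·58,025·298 / 7.26193) ≈ 2,182.25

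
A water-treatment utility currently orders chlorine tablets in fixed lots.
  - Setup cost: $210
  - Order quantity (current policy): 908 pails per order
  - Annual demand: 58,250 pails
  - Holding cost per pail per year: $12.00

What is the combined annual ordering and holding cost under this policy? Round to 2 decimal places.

$18,919.92

Ordering: D/Q × S = 58,250/908 × $210 = $13,471.92
Holding:  Q/2 × H = 908/2 × $12 = $5,448.00
Total = $13,471.92 + $5,448.00 = $18,919.92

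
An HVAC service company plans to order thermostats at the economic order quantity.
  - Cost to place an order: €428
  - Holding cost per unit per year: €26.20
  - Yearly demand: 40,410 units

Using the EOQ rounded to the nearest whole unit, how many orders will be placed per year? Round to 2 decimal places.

2DS/H = 2·40,410·428/26.2 = 1,320,265.65
EOQ = √1,320,265.65 ≈ 1,149.03 → Q = 1,149
Orders per year = D/Q = 40,410 / 1,149 = 35.170

35.17 orders per year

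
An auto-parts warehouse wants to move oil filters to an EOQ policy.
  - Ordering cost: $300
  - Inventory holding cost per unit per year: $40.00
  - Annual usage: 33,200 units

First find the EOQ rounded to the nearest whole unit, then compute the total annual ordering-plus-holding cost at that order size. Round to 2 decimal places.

Q* = √(2·D·S / H) = √(2·33,200·300 / 40) = √498,000.0 ≈ 705.69 → Q = 706 units
Annual ordering cost = (D/Q)·S = (33,200/706) × 300 = $14,107.65
Annual holding cost  = (Q/2)·H = (706/2) × 40 = $14,120.00
Total = $14,107.65 + $14,120.00 = $28,227.65

$28,227.65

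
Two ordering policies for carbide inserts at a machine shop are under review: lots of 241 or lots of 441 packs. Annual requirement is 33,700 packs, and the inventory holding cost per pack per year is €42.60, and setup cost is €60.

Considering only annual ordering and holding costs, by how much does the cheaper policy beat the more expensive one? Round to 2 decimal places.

€454.99

TC(Q) = (D/Q)S + (Q/2)H
TC(241) = (33,700/241)×60 + (241/2)×42.6 = €13,523.34
TC(441) = (33,700/441)×60 + (441/2)×42.6 = €13,978.33
Cheaper: Q = 241.  Difference = €454.99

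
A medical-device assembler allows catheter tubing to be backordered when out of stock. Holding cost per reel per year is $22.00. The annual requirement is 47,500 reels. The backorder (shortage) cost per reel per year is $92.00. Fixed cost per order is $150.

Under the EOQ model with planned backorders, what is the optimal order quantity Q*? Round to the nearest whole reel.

896 reels

Basic EOQ = √(2·47,500·150/22) = 804.815
Backorder adjustment √((H+b)/b) = √((22+92)/92) = 1.1132
Q* = 804.815 × 1.1132 ≈ 895.89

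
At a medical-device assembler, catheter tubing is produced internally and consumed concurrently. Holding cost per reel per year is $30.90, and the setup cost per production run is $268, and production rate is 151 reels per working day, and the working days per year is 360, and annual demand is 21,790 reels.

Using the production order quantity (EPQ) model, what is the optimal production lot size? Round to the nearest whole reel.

d = 21,790/360 = 60.5278 reels/day;  effective holding cost H(1 − d/p) = 30.9·(1 − 60.5278/151) = 18.51385
Q* = √(2DS / H_eff) = √(2·21,790·268 / 18.51385) ≈ 794.26

794 reels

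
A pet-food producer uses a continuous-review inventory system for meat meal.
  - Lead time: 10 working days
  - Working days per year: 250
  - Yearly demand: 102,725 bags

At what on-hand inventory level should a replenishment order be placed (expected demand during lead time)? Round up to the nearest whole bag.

Daily demand d = 102,725 / 250 = 410.900 bags/day
Demand during lead time = 410.900 × 10 = 4,109.00
Reorder point = 4,109.00 → round up

4,109 bags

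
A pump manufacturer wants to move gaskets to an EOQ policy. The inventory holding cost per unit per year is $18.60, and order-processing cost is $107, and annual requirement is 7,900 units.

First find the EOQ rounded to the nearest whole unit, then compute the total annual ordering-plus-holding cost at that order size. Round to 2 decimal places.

$5,607.61

Q* = √(2·D·S / H) = √(2·7,900·107 / 18.6) = √90,892.5 ≈ 301.48 → Q = 301 units
Annual ordering cost = (D/Q)·S = (7,900/301) × 107 = $2,808.31
Annual holding cost  = (Q/2)·H = (301/2) × 18.6 = $2,799.30
Total = $2,808.31 + $2,799.30 = $5,607.61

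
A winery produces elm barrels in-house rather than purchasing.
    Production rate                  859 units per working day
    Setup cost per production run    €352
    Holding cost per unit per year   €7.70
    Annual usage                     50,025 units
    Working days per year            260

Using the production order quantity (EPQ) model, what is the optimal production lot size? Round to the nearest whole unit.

2,428 units

Daily demand d = 50,025/260 = 192.404; p = 859; 1 − d/p = 0.77601
EPQ = √(2DS / (H(1 − d/p)))
    = √(2 × 50,025 × 352 / (7.7 × 0.77601)) ≈ 2,427.73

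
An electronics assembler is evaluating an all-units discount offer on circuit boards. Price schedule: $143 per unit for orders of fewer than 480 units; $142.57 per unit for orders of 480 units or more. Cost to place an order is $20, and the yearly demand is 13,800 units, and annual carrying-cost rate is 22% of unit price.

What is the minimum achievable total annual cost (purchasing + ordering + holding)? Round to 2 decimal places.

$1,975,568.70

H₁ = 22%×$143 = $31.4600;  H₂ = 22%×$142.57 = $31.3654
EOQ₁ = √(2×13,800×20/31.4600) = 132.46  (< 480, feasible at tier 1)
EOQ₂ = √(2×13,800×20/31.3654) = 132.66  (< 480 → use Q = 480 at tier-2 price)
TC(tier 1 (EOQ₁), Q≈132.5) = $1,977,567.24
TC(tier 2, Q≈480.0) = $1,975,568.70
Minimum at tier 2: $1,975,568.70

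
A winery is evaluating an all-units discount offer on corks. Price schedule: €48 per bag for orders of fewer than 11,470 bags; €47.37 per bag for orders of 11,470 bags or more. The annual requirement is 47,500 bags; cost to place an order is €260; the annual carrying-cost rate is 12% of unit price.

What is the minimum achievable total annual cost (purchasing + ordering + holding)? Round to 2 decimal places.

€2,283,751.76

H₁ = 12%×€48 = €5.7600;  H₂ = 12%×€47.37 = €5.6844
EOQ₁ = √(2×47,500×260/5.7600) = 2,070.80  (< 11,470, feasible at tier 1)
EOQ₂ = √(2×47,500×260/5.6844) = 2,084.52  (< 11,470 → use Q = 11,470 at tier-2 price)
TC(tier 1 (EOQ₁), Q≈2,070.8) = €2,291,927.78
TC(tier 2, Q≈11,470.0) = €2,283,751.76
Minimum at tier 2: €2,283,751.76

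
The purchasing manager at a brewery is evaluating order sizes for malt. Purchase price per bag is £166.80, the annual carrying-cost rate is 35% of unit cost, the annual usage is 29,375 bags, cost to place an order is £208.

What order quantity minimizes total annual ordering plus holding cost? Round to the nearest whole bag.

Carrying cost H = £166.8 × 35% = £58.3800/bag/yr
2DS/H = 2·29,375·208/58.38 = 209,318.26
EOQ = √209,318.26 ≈ 457.51

458 bags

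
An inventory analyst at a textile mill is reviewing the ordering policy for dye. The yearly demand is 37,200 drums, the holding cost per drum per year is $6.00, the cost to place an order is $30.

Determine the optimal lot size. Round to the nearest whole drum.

610 drums

Q* = √(2·D·S / H) = √(2·37,200·30 / 6) = √372,000.0 ≈ 609.92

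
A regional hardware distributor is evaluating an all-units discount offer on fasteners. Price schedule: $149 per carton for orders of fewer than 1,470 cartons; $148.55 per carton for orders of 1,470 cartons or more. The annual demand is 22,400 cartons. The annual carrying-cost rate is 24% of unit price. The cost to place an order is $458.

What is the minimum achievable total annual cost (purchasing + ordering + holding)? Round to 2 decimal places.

H₁ = 24%×$149 = $35.7600;  H₂ = 24%×$148.55 = $35.6520
EOQ₁ = √(2×22,400×458/35.7600) = 757.48  (< 1,470, feasible at tier 1)
EOQ₂ = √(2×22,400×458/35.6520) = 758.63  (< 1,470 → use Q = 1,470 at tier-2 price)
TC(tier 1 (EOQ₁), Q≈757.5) = $3,364,687.60
TC(tier 2, Q≈1,470.0) = $3,360,703.27
Minimum at tier 2: $3,360,703.27

$3,360,703.27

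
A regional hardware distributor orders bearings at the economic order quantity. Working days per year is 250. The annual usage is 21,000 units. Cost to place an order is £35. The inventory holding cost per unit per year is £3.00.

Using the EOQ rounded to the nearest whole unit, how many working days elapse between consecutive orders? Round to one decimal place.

8.3 days

Optimal lot size Q* = (2 × 21,000 × £35 / £3)^½ ≈ 700.00 → Q = 700 units
T = Q/D × 250 days = 700/21,000 × 250 = 8.333 days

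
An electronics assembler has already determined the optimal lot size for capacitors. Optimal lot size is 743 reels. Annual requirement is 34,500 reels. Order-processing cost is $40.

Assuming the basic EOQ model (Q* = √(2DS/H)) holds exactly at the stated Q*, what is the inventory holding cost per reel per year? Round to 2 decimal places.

EOQ relation: Q² = 2DS/H, so rearrange for the unknown.
H = 2DS / Q² = 2 × 34,500 × 40 / 743² = 4.9996

$5.00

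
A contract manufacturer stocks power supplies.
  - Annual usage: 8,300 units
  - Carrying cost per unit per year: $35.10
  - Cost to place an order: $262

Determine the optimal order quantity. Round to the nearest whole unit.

2DS/H = 2·8,300·262/35.1 = 123,908.83
EOQ = √123,908.83 ≈ 352.01

352 units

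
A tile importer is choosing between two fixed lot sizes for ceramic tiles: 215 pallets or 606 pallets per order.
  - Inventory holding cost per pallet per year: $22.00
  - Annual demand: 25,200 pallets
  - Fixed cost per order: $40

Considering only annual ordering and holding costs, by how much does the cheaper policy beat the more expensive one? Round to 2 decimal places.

$1,275.99

Annual cost at Q: ordering D·S/Q plus holding Q·H/2.
TC(215) = (25,200/215)×40 + (215/2)×22 = $7,053.37
TC(606) = (25,200/606)×40 + (606/2)×22 = $8,329.37
|ΔTC| = |$7,053.37 − $8,329.37| = $1,275.99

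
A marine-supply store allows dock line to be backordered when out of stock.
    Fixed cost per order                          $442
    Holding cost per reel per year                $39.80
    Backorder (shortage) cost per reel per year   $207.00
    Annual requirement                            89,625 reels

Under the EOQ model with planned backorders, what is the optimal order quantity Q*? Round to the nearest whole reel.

Basic EOQ = √(2·89,625·442/39.8) = 1,410.910
Backorder adjustment √((H+b)/b) = √((39.8+207)/207) = 1.0919
Q* = 1,410.910 × 1.0919 ≈ 1,540.59

1,541 reels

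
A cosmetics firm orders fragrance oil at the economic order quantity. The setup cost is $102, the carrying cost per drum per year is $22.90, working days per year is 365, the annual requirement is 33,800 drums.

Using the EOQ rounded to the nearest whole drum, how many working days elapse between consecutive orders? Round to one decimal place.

Optimal lot size Q* = (2 × 33,800 × $102 / $22.9)^½ ≈ 548.73 → Q = 549 drums
T = Q/D × 365 days = 549/33,800 × 365 = 5.929 days

5.9 days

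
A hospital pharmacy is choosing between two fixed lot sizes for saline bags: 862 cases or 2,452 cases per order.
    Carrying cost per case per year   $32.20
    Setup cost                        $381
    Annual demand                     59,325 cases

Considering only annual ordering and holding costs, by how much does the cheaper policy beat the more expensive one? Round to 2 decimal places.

For each Q, cost = (D/Q)·S + (Q/2)·H.
TC(862) = (59,325/862)×381 + (862/2)×32.2 = $40,099.57
TC(2,452) = (59,325/2,452)×381 + (2,452/2)×32.2 = $48,695.32
Cheaper: Q = 862.  Difference = $8,595.74

$8,595.74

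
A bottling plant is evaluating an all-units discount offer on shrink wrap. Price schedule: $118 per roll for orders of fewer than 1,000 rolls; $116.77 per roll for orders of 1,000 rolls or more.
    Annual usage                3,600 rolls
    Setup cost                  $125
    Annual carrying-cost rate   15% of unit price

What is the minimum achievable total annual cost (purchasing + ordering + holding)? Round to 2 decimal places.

$428,791.24

H₁ = 15%×$118 = $17.7000;  H₂ = 15%×$116.77 = $17.5155
EOQ₁ = √(2×3,600×125/17.7000) = 225.49  (< 1,000, feasible at tier 1)
EOQ₂ = √(2×3,600×125/17.5155) = 226.68  (< 1,000 → use Q = 1,000 at tier-2 price)
TC(tier 1 (EOQ₁), Q≈225.5) = $428,791.24
TC(tier 2, Q≈1,000.0) = $429,579.75
Minimum at tier 1 (EOQ₁): $428,791.24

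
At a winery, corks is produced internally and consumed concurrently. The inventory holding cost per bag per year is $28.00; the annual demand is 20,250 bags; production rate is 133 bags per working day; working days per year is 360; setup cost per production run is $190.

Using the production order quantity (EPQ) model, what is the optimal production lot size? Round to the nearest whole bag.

Daily demand d = 20,250/360 = 56.250; p = 133; 1 − d/p = 0.57707
EPQ = √(2DS / (H(1 − d/p)))
    = √(2 × 20,250 × 190 / (28 × 0.57707)) ≈ 690.10

690 bags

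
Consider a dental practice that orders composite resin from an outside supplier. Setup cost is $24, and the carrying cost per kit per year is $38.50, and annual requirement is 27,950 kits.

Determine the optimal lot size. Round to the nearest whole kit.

187 kits

Optimal lot size Q* = (2 × 27,950 × $24 / $38.5)^½ ≈ 186.67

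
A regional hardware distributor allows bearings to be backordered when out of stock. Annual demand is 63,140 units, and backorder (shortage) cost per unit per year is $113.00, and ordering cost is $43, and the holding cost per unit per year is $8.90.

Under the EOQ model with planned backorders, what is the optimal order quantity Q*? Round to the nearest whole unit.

811 units

Basic EOQ = √(2·63,140·43/8.9) = 781.100
Backorder adjustment √((H+b)/b) = √((8.9+113)/113) = 1.0386
Q* = 781.100 × 1.0386 ≈ 811.28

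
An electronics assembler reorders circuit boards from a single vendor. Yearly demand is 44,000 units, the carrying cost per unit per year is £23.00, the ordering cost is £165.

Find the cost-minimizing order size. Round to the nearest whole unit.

EOQ = √(2DS/H) = √(2 × 44,000 × 165 / 23)
    = √(631,304.35) ≈ 794.55

795 units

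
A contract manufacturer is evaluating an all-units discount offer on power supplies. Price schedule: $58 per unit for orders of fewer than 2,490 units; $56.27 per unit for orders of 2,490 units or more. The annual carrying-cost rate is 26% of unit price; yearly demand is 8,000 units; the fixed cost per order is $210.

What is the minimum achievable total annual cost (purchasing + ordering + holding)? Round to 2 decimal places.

H₁ = 26%×$58 = $15.0800;  H₂ = 26%×$56.27 = $14.6302
EOQ₁ = √(2×8,000×210/15.0800) = 472.03  (< 2,490, feasible at tier 1)
EOQ₂ = √(2×8,000×210/14.6302) = 479.23  (< 2,490 → use Q = 2,490 at tier-2 price)
TC(tier 1 (EOQ₁), Q≈472.0) = $471,118.20
TC(tier 2, Q≈2,490.0) = $469,049.30
Minimum at tier 2: $469,049.30

$469,049.30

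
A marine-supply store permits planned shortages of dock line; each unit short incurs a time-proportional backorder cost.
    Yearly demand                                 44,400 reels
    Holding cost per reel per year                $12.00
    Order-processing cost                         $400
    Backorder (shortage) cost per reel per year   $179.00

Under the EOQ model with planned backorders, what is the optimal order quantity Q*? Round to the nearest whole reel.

1,777 reels

Q* = √(2DS/H) · √((H + b)/b)
   = √(2 × 44,400 × 400 / 12) · √((12 + 179) / 179)
   = 1,720.465 × 1.0330 ≈ 1,777.20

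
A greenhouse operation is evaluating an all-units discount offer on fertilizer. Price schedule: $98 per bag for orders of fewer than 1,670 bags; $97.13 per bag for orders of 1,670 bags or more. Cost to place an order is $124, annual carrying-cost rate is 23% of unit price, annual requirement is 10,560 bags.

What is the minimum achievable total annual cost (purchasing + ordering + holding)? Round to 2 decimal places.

$1,042,563.07

H₁ = 23%×$98 = $22.5400;  H₂ = 23%×$97.13 = $22.3399
EOQ₁ = √(2×10,560×124/22.5400) = 340.86  (< 1,670, feasible at tier 1)
EOQ₂ = √(2×10,560×124/22.3399) = 342.39  (< 1,670 → use Q = 1,670 at tier-2 price)
TC(tier 1 (EOQ₁), Q≈340.9) = $1,042,563.07
TC(tier 2, Q≈1,670.0) = $1,045,130.71
Minimum at tier 1 (EOQ₁): $1,042,563.07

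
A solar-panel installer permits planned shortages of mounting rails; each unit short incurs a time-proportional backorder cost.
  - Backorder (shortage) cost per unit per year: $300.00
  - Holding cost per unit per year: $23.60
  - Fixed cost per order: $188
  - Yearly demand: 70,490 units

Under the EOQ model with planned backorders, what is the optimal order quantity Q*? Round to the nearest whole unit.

1,101 units

Q* = √(2DS/H) · √((H + b)/b)
   = √(2 × 70,490 × 188 / 23.6) · √((23.6 + 300) / 300)
   = 1,059.746 × 1.0386 ≈ 1,100.64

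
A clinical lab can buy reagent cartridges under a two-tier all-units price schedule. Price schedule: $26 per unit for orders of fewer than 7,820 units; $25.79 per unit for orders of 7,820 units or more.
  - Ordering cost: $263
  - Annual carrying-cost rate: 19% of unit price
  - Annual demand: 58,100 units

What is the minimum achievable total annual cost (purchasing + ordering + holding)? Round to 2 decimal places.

H₁ = 19%×$26 = $4.9400;  H₂ = 19%×$25.79 = $4.9001
EOQ₁ = √(2×58,100×263/4.9400) = 2,487.24  (< 7,820, feasible at tier 1)
EOQ₂ = √(2×58,100×263/4.9001) = 2,497.34  (< 7,820 → use Q = 7,820 at tier-2 price)
TC(tier 1 (EOQ₁), Q≈2,487.2) = $1,522,886.96
TC(tier 2, Q≈7,820.0) = $1,519,512.39
Minimum at tier 2: $1,519,512.39

$1,519,512.39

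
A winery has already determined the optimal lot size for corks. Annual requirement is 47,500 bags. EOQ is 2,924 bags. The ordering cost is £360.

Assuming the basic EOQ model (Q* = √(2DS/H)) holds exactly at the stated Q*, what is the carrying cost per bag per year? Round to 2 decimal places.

From Q* = √(2DS/H) ⇒ Q*² = 2DS/H.
H = 2DS / Q² = 2 × 47,500 × 360 / 2,924² = 4.0001

£4.00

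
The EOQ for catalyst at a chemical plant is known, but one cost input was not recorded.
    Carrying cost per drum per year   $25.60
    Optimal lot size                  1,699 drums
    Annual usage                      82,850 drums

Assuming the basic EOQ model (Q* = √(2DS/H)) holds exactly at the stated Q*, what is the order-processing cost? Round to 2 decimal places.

EOQ relation: Q² = 2DS/H, so rearrange for the unknown.
S = Q²H / (2D) = 1,699² × 25.6 / (2 × 82,850) = 445.9685

$445.97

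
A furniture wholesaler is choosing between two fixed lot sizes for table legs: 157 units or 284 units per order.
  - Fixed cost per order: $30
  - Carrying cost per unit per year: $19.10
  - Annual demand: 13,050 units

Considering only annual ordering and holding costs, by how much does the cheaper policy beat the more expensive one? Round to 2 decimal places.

$97.74

For each Q, cost = (D/Q)·S + (Q/2)·H.
TC(157) = (13,050/157)×30 + (157/2)×19.1 = $3,992.98
TC(284) = (13,050/284)×30 + (284/2)×19.1 = $4,090.72
Lots of 157 are cheaper by $97.74.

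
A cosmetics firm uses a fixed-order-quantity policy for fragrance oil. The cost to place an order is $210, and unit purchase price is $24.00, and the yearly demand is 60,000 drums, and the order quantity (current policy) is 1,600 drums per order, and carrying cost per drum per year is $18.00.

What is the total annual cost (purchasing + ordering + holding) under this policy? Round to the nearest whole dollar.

Orders/yr = 60,000/1,600 = 37.500; ordering cost = 37.500 × $210 = $7,875.00
Average inventory = 1,600/2 = 800; holding cost = 800 × $18 = $14,400.00
Purchase cost = D·C = 60,000 × 24 = $1,440,000.00
Total = $7,875.00 + $14,400.00 + $1,440,000.00 = $1,462,275.00

$1,462,275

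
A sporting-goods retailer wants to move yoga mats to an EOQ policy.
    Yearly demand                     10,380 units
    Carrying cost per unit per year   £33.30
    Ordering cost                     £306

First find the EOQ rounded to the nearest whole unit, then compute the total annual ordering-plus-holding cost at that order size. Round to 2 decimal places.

£14,544.43

EOQ = √(2DS/H) = √(2 × 10,380 × 306 / 33.3)
    = √(190,767.57) ≈ 436.77 → Q = 437 units
Ordering: D/Q × S = 10,380/437 × £306 = £7,268.38
Holding:  Q/2 × H = 437/2 × £33.3 = £7,276.05
Total = £7,268.38 + £7,276.05 = £14,544.43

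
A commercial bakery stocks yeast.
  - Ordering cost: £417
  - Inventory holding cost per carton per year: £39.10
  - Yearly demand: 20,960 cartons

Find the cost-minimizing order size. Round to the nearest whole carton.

669 cartons

2DS/H = 2·20,960·417/39.1 = 447,075.19
EOQ = √447,075.19 ≈ 668.64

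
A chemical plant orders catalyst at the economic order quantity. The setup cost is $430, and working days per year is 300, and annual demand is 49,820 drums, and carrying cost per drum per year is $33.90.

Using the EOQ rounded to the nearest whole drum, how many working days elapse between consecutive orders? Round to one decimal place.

6.8 days

Q* = √(2·D·S / H) = √(2·49,820·430 / 33.9) = √1,263,870.2 ≈ 1,124.22 → Q = 1,124 drums
Cycle time = (working days × Q)/D = (300 × 1,124) / 49,820 = 6.768 days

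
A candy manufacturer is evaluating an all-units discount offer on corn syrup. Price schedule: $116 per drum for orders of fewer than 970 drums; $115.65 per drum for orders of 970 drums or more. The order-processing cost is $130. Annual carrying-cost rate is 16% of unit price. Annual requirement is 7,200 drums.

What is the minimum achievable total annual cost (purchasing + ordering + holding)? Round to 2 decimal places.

H₁ = 16%×$116 = $18.5600;  H₂ = 16%×$115.65 = $18.5040
EOQ₁ = √(2×7,200×130/18.5600) = 317.59  (< 970, feasible at tier 1)
EOQ₂ = √(2×7,200×130/18.5040) = 318.07  (< 970 → use Q = 970 at tier-2 price)
TC(tier 1 (EOQ₁), Q≈317.6) = $841,094.43
TC(tier 2, Q≈970.0) = $842,619.39
Minimum at tier 1 (EOQ₁): $841,094.43

$841,094.43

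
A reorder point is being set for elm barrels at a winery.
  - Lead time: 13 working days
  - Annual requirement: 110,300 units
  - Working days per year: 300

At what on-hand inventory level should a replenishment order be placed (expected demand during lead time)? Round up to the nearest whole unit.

Daily demand d = 110,300 / 300 = 367.667 units/day
Demand during lead time = 367.667 × 13 = 4,779.67
Reorder point = 4,779.67 → round up

4,780 units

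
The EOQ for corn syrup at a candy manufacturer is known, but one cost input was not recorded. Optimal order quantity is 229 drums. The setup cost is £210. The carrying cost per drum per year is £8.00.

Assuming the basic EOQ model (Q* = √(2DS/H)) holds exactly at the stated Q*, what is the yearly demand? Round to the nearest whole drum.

From Q* = √(2DS/H) ⇒ Q*² = 2DS/H.
D = Q²H / (2S) = 229² × 8 / (2 × 210) = 998.88

999 drums per year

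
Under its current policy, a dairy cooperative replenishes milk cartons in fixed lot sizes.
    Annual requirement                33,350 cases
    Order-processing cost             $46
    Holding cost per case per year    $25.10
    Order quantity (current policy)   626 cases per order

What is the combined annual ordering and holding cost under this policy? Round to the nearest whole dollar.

$10,307

Orders/yr = 33,350/626 = 53.275; ordering cost = 53.275 × $46 = $2,450.64
Average inventory = 626/2 = 313; holding cost = 313 × $25.1 = $7,856.30
Total = $2,450.64 + $7,856.30 = $10,306.94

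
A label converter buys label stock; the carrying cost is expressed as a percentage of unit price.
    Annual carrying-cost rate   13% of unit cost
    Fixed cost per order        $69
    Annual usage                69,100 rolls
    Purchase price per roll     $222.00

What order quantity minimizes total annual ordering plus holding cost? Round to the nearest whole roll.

Carrying cost H = $222 × 13% = $28.8600/roll/yr
EOQ = √(2DS/H) = √(2 × 69,100 × 69 / 28.86)
    = √(330,415.80) ≈ 574.82

575 rolls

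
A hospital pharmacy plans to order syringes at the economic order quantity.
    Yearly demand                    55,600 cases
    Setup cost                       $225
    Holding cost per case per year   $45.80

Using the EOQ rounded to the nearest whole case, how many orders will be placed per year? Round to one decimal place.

Q* = √(2·D·S / H) = √(2·55,600·225 / 45.8) = √546,288.2 ≈ 739.11 → Q = 739
N = D/Q = 55,600/739 ≈ 75.237 orders/yr

75.2 orders per year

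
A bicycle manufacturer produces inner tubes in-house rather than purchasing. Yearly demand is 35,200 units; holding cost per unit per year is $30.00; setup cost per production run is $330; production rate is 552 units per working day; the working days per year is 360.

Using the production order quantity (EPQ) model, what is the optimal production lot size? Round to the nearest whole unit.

970 units

d = 35,200/360 = 97.7778 units/day;  effective holding cost H(1 − d/p) = 30·(1 − 97.7778/552) = 24.68599
Q* = √(2DS / H_eff) = √(2·35,200·330 / 24.68599) ≈ 970.10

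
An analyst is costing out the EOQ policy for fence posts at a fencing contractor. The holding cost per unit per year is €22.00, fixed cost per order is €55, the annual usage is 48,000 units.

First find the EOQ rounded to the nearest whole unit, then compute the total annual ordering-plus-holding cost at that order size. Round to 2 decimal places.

€10,777.76

Optimal lot size Q* = (2 × 48,000 × €55 / €22)^½ ≈ 489.90 → Q = 490 units
Orders/yr = 48,000/490 = 97.959; ordering cost = 97.959 × €55 = €5,387.76
Average inventory = 490/2 = 245; holding cost = 245 × €22 = €5,390.00
Total = €5,387.76 + €5,390.00 = €10,777.76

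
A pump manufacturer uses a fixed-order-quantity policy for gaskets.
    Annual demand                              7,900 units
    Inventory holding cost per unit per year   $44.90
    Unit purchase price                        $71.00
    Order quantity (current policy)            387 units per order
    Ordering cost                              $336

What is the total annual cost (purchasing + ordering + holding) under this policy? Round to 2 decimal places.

Ordering: D/Q × S = 7,900/387 × $336 = $6,858.91
Holding:  Q/2 × H = 387/2 × $44.9 = $8,688.15
Purchase cost = D·C = 7,900 × 71 = $560,900.00
Total = $6,858.91 + $8,688.15 + $560,900.00 = $576,447.06

$576,447.06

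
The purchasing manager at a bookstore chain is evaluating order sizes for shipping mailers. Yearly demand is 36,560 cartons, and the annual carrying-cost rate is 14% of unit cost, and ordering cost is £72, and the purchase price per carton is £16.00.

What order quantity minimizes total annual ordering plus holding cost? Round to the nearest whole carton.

Carrying cost H = £16 × 14% = £2.2400/carton/yr
EOQ = √(2DS/H) = √(2 × 36,560 × 72 / 2.24)
    = √(2,350,285.71) ≈ 1,533.06

1,533 cartons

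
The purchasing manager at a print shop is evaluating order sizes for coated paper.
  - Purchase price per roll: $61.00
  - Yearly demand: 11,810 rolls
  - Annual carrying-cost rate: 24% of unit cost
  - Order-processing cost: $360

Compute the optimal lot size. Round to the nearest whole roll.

762 rolls

H = i·C = 0.24 × $61 = $14.6400 per roll-year
Q* = √(2·D·S / H) = √(2·11,810·360 / 14.64) = √580,819.7 ≈ 762.12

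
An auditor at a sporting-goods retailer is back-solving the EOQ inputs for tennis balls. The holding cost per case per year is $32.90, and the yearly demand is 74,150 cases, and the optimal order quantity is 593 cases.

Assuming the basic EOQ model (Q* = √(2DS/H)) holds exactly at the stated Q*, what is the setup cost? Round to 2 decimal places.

$78.01

From Q* = √(2DS/H) ⇒ Q*² = 2DS/H.
S = Q²H / (2D) = 593² × 32.9 / (2 × 74,150) = 78.0125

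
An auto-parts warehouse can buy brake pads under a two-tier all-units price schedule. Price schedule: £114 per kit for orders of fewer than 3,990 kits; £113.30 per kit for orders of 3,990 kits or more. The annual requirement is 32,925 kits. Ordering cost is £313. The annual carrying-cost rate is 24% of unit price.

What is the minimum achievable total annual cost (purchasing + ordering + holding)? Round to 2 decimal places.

H₁ = 24%×£114 = £27.3600;  H₂ = 24%×£113.30 = £27.1920
EOQ₁ = √(2×32,925×313/27.3600) = 867.94  (< 3,990, feasible at tier 1)
EOQ₂ = √(2×32,925×313/27.1920) = 870.62  (< 3,990 → use Q = 3,990 at tier-2 price)
TC(tier 1 (EOQ₁), Q≈867.9) = £3,777,196.96
TC(tier 2, Q≈3,990.0) = £3,787,233.38
Minimum at tier 1 (EOQ₁): £3,777,196.96

£3,777,196.96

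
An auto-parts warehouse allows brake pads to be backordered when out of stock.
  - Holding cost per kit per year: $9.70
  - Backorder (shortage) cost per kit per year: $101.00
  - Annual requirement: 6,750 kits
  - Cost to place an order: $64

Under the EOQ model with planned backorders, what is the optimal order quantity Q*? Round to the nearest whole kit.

Q* = √(2DS/H) · √((H + b)/b)
   = √(2 × 6,750 × 64 / 9.7) · √((9.7 + 101) / 101)
   = 298.450 × 1.0469 ≈ 312.45

312 kits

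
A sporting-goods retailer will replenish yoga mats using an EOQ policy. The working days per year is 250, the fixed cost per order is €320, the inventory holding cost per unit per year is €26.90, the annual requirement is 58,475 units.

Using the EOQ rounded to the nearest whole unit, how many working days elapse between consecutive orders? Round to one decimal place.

5.0 days

EOQ = √(2DS/H) = √(2 × 58,475 × 320 / 26.9)
    = √(1,391,226.77) ≈ 1,179.50 → Q = 1,180 units
T = Q/D × 250 days = 1,180/58,475 × 250 = 5.045 days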